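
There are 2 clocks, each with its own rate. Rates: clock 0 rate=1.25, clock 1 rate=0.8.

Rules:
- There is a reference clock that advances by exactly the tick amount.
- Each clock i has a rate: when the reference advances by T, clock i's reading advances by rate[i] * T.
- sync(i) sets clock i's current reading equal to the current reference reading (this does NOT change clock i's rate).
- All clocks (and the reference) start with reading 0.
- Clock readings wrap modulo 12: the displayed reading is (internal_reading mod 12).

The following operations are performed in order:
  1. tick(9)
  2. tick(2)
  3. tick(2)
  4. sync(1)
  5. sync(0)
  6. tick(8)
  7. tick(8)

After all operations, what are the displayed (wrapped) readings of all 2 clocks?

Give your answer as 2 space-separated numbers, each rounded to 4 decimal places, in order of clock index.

Answer: 9.0000 1.8000

Derivation:
After op 1 tick(9): ref=9.0000 raw=[11.2500 7.2000]
After op 2 tick(2): ref=11.0000 raw=[13.7500 8.8000]
After op 3 tick(2): ref=13.0000 raw=[16.2500 10.4000]
After op 4 sync(1): ref=13.0000 raw=[16.2500 13.0000]
After op 5 sync(0): ref=13.0000 raw=[13.0000 13.0000]
After op 6 tick(8): ref=21.0000 raw=[23.0000 19.4000]
After op 7 tick(8): ref=29.0000 raw=[33.0000 25.8000]
Wrap final raw readings (mod 12): 33.0000 mod 12 = 9.0000; 25.8000 mod 12 = 1.8000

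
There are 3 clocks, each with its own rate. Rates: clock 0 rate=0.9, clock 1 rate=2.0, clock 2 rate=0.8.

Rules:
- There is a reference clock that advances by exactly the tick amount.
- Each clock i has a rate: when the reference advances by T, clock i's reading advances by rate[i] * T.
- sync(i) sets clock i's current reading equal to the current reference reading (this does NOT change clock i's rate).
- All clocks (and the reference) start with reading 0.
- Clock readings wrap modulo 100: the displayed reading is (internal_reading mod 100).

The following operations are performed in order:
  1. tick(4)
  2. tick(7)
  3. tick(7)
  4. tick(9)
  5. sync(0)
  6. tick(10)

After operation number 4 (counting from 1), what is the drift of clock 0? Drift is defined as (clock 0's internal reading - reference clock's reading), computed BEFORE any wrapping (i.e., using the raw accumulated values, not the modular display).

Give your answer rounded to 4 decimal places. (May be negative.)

Answer: -2.7000

Derivation:
After op 1 tick(4): ref=4.0000 raw=[3.6000 8.0000 3.2000]
After op 2 tick(7): ref=11.0000 raw=[9.9000 22.0000 8.8000]
After op 3 tick(7): ref=18.0000 raw=[16.2000 36.0000 14.4000]
After op 4 tick(9): ref=27.0000 raw=[24.3000 54.0000 21.6000]
Drift of clock 0 after op 4: 24.3000 - 27.0000 = -2.7000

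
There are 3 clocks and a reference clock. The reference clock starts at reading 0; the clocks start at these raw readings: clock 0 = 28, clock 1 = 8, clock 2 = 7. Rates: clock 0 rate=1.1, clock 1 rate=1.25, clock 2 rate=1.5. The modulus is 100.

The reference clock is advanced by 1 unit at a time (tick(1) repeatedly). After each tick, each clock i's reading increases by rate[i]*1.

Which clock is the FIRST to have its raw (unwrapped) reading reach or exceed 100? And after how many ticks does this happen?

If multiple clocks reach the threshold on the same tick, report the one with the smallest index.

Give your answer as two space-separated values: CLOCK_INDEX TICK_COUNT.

clock 0: start=28, rate=1.1, needs 100-28 = 72; ticks = ceil(72/1.1) = ceil(65.4545) = 66; reading at tick 66 = 28 + 1.1*66 = 100.6000
clock 1: start=8, rate=1.25, needs 100-8 = 92; ticks = ceil(92/1.25) = ceil(73.6000) = 74; reading at tick 74 = 8 + 1.25*74 = 100.5000
clock 2: start=7, rate=1.5, needs 100-7 = 93; ticks = ceil(93/1.5) = ceil(62.0000) = 62; reading at tick 62 = 7 + 1.5*62 = 100.0000
Minimum tick count = 62; winners = [2]; smallest index = 2

Answer: 2 62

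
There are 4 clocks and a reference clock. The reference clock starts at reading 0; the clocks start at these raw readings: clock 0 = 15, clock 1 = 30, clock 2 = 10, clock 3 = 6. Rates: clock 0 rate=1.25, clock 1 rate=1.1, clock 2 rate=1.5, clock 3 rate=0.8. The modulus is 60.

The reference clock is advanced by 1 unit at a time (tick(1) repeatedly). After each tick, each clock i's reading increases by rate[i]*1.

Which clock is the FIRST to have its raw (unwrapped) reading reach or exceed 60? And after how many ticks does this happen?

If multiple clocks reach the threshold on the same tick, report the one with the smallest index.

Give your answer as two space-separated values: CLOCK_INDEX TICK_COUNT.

clock 0: start=15, rate=1.25, needs 60-15 = 45; ticks = ceil(45/1.25) = ceil(36.0000) = 36; reading at tick 36 = 15 + 1.25*36 = 60.0000
clock 1: start=30, rate=1.1, needs 60-30 = 30; ticks = ceil(30/1.1) = ceil(27.2727) = 28; reading at tick 28 = 30 + 1.1*28 = 60.8000
clock 2: start=10, rate=1.5, needs 60-10 = 50; ticks = ceil(50/1.5) = ceil(33.3333) = 34; reading at tick 34 = 10 + 1.5*34 = 61.0000
clock 3: start=6, rate=0.8, needs 60-6 = 54; ticks = ceil(54/0.8) = ceil(67.5000) = 68; reading at tick 68 = 6 + 0.8*68 = 60.4000
Minimum tick count = 28; winners = [1]; smallest index = 1

Answer: 1 28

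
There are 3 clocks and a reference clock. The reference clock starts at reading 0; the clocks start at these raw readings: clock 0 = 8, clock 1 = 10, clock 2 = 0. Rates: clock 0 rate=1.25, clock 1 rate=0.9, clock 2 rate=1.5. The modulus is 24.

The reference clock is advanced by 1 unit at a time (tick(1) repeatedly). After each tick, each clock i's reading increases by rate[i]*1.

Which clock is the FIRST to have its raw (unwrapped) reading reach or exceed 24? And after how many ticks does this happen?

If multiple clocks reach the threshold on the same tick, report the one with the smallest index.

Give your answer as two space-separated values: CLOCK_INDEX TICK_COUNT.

clock 0: start=8, rate=1.25, needs 24-8 = 16; ticks = ceil(16/1.25) = ceil(12.8000) = 13; reading at tick 13 = 8 + 1.25*13 = 24.2500
clock 1: start=10, rate=0.9, needs 24-10 = 14; ticks = ceil(14/0.9) = ceil(15.5556) = 16; reading at tick 16 = 10 + 0.9*16 = 24.4000
clock 2: start=0, rate=1.5, needs 24-0 = 24; ticks = ceil(24/1.5) = ceil(16.0000) = 16; reading at tick 16 = 0 + 1.5*16 = 24.0000
Minimum tick count = 13; winners = [0]; smallest index = 0

Answer: 0 13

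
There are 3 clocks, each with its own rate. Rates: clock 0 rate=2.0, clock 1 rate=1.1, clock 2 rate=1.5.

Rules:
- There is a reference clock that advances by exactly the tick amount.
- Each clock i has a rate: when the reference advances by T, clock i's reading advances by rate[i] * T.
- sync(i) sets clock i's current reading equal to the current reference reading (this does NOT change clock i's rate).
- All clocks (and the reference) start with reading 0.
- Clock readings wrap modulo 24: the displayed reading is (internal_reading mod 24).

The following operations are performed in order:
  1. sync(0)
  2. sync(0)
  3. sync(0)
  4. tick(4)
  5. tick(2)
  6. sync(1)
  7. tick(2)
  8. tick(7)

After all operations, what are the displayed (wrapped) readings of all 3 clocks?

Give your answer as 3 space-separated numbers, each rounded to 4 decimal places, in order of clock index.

After op 1 sync(0): ref=0.0000 raw=[0.0000 0.0000 0.0000]
After op 2 sync(0): ref=0.0000 raw=[0.0000 0.0000 0.0000]
After op 3 sync(0): ref=0.0000 raw=[0.0000 0.0000 0.0000]
After op 4 tick(4): ref=4.0000 raw=[8.0000 4.4000 6.0000]
After op 5 tick(2): ref=6.0000 raw=[12.0000 6.6000 9.0000]
After op 6 sync(1): ref=6.0000 raw=[12.0000 6.0000 9.0000]
After op 7 tick(2): ref=8.0000 raw=[16.0000 8.2000 12.0000]
After op 8 tick(7): ref=15.0000 raw=[30.0000 15.9000 22.5000]
Wrap final raw readings (mod 24): 30.0000 mod 24 = 6.0000; 15.9000 mod 24 = 15.9000; 22.5000 mod 24 = 22.5000

Answer: 6.0000 15.9000 22.5000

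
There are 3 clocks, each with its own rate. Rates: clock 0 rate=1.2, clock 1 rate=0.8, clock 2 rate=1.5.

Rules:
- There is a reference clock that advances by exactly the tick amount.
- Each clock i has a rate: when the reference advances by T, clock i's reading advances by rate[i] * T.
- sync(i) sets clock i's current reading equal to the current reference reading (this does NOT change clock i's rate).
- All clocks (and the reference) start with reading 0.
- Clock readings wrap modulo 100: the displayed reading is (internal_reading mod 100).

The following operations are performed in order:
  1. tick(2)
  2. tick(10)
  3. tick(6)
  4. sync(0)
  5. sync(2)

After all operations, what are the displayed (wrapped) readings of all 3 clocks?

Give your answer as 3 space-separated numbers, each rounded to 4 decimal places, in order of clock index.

Answer: 18.0000 14.4000 18.0000

Derivation:
After op 1 tick(2): ref=2.0000 raw=[2.4000 1.6000 3.0000]
After op 2 tick(10): ref=12.0000 raw=[14.4000 9.6000 18.0000]
After op 3 tick(6): ref=18.0000 raw=[21.6000 14.4000 27.0000]
After op 4 sync(0): ref=18.0000 raw=[18.0000 14.4000 27.0000]
After op 5 sync(2): ref=18.0000 raw=[18.0000 14.4000 18.0000]
Wrap final raw readings (mod 100): 18.0000 mod 100 = 18.0000; 14.4000 mod 100 = 14.4000; 18.0000 mod 100 = 18.0000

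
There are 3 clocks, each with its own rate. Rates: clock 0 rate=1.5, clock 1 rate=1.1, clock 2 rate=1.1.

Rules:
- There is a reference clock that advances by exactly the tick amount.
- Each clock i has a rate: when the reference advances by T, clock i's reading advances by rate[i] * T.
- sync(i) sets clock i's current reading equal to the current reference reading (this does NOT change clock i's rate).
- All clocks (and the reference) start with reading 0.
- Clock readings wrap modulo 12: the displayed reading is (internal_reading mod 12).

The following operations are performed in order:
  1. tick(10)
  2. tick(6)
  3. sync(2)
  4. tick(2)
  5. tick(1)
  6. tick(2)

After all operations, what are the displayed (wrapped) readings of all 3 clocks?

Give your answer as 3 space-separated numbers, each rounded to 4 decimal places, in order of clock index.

After op 1 tick(10): ref=10.0000 raw=[15.0000 11.0000 11.0000]
After op 2 tick(6): ref=16.0000 raw=[24.0000 17.6000 17.6000]
After op 3 sync(2): ref=16.0000 raw=[24.0000 17.6000 16.0000]
After op 4 tick(2): ref=18.0000 raw=[27.0000 19.8000 18.2000]
After op 5 tick(1): ref=19.0000 raw=[28.5000 20.9000 19.3000]
After op 6 tick(2): ref=21.0000 raw=[31.5000 23.1000 21.5000]
Wrap final raw readings (mod 12): 31.5000 mod 12 = 7.5000; 23.1000 mod 12 = 11.1000; 21.5000 mod 12 = 9.5000

Answer: 7.5000 11.1000 9.5000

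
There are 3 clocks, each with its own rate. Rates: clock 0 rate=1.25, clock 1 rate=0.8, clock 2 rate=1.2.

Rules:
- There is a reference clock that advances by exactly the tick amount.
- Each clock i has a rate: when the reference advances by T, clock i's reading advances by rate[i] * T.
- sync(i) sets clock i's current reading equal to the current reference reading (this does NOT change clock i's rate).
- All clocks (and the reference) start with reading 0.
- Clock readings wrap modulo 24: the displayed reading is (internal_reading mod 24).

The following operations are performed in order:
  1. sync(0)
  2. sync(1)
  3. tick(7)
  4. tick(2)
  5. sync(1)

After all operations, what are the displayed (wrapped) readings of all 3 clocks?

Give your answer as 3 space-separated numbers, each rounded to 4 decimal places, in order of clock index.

After op 1 sync(0): ref=0.0000 raw=[0.0000 0.0000 0.0000]
After op 2 sync(1): ref=0.0000 raw=[0.0000 0.0000 0.0000]
After op 3 tick(7): ref=7.0000 raw=[8.7500 5.6000 8.4000]
After op 4 tick(2): ref=9.0000 raw=[11.2500 7.2000 10.8000]
After op 5 sync(1): ref=9.0000 raw=[11.2500 9.0000 10.8000]
Wrap final raw readings (mod 24): 11.2500 mod 24 = 11.2500; 9.0000 mod 24 = 9.0000; 10.8000 mod 24 = 10.8000

Answer: 11.2500 9.0000 10.8000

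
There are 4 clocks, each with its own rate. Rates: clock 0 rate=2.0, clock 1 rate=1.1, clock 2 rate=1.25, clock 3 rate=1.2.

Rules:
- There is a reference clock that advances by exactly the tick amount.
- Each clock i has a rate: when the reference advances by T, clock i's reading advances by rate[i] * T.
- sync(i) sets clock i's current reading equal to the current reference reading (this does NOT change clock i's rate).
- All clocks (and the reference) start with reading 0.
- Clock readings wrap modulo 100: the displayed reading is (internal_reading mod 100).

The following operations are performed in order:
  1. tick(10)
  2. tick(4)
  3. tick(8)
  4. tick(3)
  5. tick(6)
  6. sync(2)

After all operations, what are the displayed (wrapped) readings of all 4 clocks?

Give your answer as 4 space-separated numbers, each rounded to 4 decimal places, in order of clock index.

After op 1 tick(10): ref=10.0000 raw=[20.0000 11.0000 12.5000 12.0000]
After op 2 tick(4): ref=14.0000 raw=[28.0000 15.4000 17.5000 16.8000]
After op 3 tick(8): ref=22.0000 raw=[44.0000 24.2000 27.5000 26.4000]
After op 4 tick(3): ref=25.0000 raw=[50.0000 27.5000 31.2500 30.0000]
After op 5 tick(6): ref=31.0000 raw=[62.0000 34.1000 38.7500 37.2000]
After op 6 sync(2): ref=31.0000 raw=[62.0000 34.1000 31.0000 37.2000]
Wrap final raw readings (mod 100): 62.0000 mod 100 = 62.0000; 34.1000 mod 100 = 34.1000; 31.0000 mod 100 = 31.0000; 37.2000 mod 100 = 37.2000

Answer: 62.0000 34.1000 31.0000 37.2000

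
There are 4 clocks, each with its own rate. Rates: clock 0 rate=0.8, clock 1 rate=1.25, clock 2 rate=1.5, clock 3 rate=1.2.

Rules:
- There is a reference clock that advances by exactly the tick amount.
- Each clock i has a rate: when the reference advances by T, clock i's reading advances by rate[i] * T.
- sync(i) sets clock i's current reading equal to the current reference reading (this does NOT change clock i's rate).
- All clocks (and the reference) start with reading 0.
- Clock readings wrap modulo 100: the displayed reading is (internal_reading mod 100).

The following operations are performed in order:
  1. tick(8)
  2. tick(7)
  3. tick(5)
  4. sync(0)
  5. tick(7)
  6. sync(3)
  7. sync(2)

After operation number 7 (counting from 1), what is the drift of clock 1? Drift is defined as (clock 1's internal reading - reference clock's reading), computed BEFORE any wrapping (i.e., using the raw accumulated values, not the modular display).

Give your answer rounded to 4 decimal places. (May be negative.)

Answer: 6.7500

Derivation:
After op 1 tick(8): ref=8.0000 raw=[6.4000 10.0000 12.0000 9.6000]
After op 2 tick(7): ref=15.0000 raw=[12.0000 18.7500 22.5000 18.0000]
After op 3 tick(5): ref=20.0000 raw=[16.0000 25.0000 30.0000 24.0000]
After op 4 sync(0): ref=20.0000 raw=[20.0000 25.0000 30.0000 24.0000]
After op 5 tick(7): ref=27.0000 raw=[25.6000 33.7500 40.5000 32.4000]
After op 6 sync(3): ref=27.0000 raw=[25.6000 33.7500 40.5000 27.0000]
After op 7 sync(2): ref=27.0000 raw=[25.6000 33.7500 27.0000 27.0000]
Drift of clock 1 after op 7: 33.7500 - 27.0000 = 6.7500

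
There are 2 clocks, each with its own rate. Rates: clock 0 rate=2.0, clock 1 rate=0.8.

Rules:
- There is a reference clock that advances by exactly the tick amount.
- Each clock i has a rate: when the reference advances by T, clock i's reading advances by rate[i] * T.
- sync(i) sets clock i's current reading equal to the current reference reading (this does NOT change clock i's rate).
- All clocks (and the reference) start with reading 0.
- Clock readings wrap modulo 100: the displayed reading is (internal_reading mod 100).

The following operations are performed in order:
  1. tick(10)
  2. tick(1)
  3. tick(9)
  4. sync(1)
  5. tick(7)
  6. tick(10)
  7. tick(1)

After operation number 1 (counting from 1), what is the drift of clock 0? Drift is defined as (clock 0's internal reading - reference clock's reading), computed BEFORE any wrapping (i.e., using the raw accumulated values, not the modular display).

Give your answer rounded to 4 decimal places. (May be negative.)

After op 1 tick(10): ref=10.0000 raw=[20.0000 8.0000]
Drift of clock 0 after op 1: 20.0000 - 10.0000 = 10.0000

Answer: 10.0000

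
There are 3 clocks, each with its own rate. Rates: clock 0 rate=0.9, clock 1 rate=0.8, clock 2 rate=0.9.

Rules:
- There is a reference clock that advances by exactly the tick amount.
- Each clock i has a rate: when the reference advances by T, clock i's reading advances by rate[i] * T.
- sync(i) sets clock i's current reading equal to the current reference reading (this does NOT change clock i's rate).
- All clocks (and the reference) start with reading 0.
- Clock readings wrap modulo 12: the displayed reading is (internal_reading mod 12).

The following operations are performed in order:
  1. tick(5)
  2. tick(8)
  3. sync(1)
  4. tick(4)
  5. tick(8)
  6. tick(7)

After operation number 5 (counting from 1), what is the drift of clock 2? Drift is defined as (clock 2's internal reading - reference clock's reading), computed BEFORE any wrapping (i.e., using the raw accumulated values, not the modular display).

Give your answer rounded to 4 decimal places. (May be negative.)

After op 1 tick(5): ref=5.0000 raw=[4.5000 4.0000 4.5000]
After op 2 tick(8): ref=13.0000 raw=[11.7000 10.4000 11.7000]
After op 3 sync(1): ref=13.0000 raw=[11.7000 13.0000 11.7000]
After op 4 tick(4): ref=17.0000 raw=[15.3000 16.2000 15.3000]
After op 5 tick(8): ref=25.0000 raw=[22.5000 22.6000 22.5000]
Drift of clock 2 after op 5: 22.5000 - 25.0000 = -2.5000

Answer: -2.5000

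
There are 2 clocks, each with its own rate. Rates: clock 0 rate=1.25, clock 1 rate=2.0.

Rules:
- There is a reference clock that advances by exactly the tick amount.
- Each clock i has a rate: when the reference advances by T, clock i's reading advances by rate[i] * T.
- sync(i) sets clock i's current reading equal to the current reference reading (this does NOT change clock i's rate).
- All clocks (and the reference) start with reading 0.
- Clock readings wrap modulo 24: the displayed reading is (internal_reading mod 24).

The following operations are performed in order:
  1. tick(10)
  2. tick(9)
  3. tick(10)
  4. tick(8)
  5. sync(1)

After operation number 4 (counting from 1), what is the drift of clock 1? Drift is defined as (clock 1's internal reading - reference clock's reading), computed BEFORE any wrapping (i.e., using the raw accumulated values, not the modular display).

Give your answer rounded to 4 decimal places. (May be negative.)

After op 1 tick(10): ref=10.0000 raw=[12.5000 20.0000]
After op 2 tick(9): ref=19.0000 raw=[23.7500 38.0000]
After op 3 tick(10): ref=29.0000 raw=[36.2500 58.0000]
After op 4 tick(8): ref=37.0000 raw=[46.2500 74.0000]
Drift of clock 1 after op 4: 74.0000 - 37.0000 = 37.0000

Answer: 37.0000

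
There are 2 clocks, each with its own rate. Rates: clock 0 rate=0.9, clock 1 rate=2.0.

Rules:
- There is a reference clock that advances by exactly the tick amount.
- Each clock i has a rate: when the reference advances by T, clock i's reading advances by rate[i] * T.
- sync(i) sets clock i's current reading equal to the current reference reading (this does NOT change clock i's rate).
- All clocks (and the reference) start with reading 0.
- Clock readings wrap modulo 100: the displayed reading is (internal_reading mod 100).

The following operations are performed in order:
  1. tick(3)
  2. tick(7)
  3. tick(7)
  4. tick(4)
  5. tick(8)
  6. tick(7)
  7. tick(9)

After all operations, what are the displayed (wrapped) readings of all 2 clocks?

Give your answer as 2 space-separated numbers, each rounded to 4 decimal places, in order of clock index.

After op 1 tick(3): ref=3.0000 raw=[2.7000 6.0000]
After op 2 tick(7): ref=10.0000 raw=[9.0000 20.0000]
After op 3 tick(7): ref=17.0000 raw=[15.3000 34.0000]
After op 4 tick(4): ref=21.0000 raw=[18.9000 42.0000]
After op 5 tick(8): ref=29.0000 raw=[26.1000 58.0000]
After op 6 tick(7): ref=36.0000 raw=[32.4000 72.0000]
After op 7 tick(9): ref=45.0000 raw=[40.5000 90.0000]
Wrap final raw readings (mod 100): 40.5000 mod 100 = 40.5000; 90.0000 mod 100 = 90.0000

Answer: 40.5000 90.0000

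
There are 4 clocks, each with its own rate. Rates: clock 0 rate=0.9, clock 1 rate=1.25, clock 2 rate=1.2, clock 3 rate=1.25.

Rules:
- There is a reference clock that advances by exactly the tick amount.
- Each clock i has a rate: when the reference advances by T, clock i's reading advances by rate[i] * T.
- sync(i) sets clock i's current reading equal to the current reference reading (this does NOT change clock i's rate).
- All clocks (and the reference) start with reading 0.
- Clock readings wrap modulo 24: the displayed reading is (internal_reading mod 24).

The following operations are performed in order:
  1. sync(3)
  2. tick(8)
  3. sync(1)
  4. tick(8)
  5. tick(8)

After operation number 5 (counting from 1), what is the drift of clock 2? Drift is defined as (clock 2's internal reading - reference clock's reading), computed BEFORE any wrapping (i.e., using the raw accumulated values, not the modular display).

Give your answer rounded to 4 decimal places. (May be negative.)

Answer: 4.8000

Derivation:
After op 1 sync(3): ref=0.0000 raw=[0.0000 0.0000 0.0000 0.0000]
After op 2 tick(8): ref=8.0000 raw=[7.2000 10.0000 9.6000 10.0000]
After op 3 sync(1): ref=8.0000 raw=[7.2000 8.0000 9.6000 10.0000]
After op 4 tick(8): ref=16.0000 raw=[14.4000 18.0000 19.2000 20.0000]
After op 5 tick(8): ref=24.0000 raw=[21.6000 28.0000 28.8000 30.0000]
Drift of clock 2 after op 5: 28.8000 - 24.0000 = 4.8000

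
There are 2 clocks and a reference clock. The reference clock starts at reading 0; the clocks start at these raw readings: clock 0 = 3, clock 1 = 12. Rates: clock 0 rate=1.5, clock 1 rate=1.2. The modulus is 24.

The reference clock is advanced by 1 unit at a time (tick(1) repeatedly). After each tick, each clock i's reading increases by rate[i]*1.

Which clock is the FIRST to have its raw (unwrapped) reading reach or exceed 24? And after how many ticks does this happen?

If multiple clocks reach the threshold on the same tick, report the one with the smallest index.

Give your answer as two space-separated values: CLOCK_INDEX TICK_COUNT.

clock 0: start=3, rate=1.5, needs 24-3 = 21; ticks = ceil(21/1.5) = ceil(14.0000) = 14; reading at tick 14 = 3 + 1.5*14 = 24.0000
clock 1: start=12, rate=1.2, needs 24-12 = 12; ticks = ceil(12/1.2) = ceil(10.0000) = 10; reading at tick 10 = 12 + 1.2*10 = 24.0000
Minimum tick count = 10; winners = [1]; smallest index = 1

Answer: 1 10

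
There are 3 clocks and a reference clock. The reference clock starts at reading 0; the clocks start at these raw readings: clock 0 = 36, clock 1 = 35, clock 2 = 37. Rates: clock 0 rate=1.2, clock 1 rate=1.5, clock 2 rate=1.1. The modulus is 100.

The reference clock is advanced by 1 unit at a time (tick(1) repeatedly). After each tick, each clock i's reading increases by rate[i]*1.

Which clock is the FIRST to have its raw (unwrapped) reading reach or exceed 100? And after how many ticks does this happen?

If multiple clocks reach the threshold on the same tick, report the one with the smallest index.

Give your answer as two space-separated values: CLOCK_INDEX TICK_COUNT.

clock 0: start=36, rate=1.2, needs 100-36 = 64; ticks = ceil(64/1.2) = ceil(53.3333) = 54; reading at tick 54 = 36 + 1.2*54 = 100.8000
clock 1: start=35, rate=1.5, needs 100-35 = 65; ticks = ceil(65/1.5) = ceil(43.3333) = 44; reading at tick 44 = 35 + 1.5*44 = 101.0000
clock 2: start=37, rate=1.1, needs 100-37 = 63; ticks = ceil(63/1.1) = ceil(57.2727) = 58; reading at tick 58 = 37 + 1.1*58 = 100.8000
Minimum tick count = 44; winners = [1]; smallest index = 1

Answer: 1 44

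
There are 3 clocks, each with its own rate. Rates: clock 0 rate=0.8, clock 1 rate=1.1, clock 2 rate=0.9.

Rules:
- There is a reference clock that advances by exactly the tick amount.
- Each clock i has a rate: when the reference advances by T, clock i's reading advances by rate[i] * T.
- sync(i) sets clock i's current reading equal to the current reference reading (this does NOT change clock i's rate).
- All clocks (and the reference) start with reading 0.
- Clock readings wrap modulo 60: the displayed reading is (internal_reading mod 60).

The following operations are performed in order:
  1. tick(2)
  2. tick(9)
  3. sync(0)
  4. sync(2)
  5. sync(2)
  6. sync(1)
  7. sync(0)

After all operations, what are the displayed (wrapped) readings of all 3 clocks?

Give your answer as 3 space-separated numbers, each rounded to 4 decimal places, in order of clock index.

After op 1 tick(2): ref=2.0000 raw=[1.6000 2.2000 1.8000]
After op 2 tick(9): ref=11.0000 raw=[8.8000 12.1000 9.9000]
After op 3 sync(0): ref=11.0000 raw=[11.0000 12.1000 9.9000]
After op 4 sync(2): ref=11.0000 raw=[11.0000 12.1000 11.0000]
After op 5 sync(2): ref=11.0000 raw=[11.0000 12.1000 11.0000]
After op 6 sync(1): ref=11.0000 raw=[11.0000 11.0000 11.0000]
After op 7 sync(0): ref=11.0000 raw=[11.0000 11.0000 11.0000]
Wrap final raw readings (mod 60): 11.0000 mod 60 = 11.0000; 11.0000 mod 60 = 11.0000; 11.0000 mod 60 = 11.0000

Answer: 11.0000 11.0000 11.0000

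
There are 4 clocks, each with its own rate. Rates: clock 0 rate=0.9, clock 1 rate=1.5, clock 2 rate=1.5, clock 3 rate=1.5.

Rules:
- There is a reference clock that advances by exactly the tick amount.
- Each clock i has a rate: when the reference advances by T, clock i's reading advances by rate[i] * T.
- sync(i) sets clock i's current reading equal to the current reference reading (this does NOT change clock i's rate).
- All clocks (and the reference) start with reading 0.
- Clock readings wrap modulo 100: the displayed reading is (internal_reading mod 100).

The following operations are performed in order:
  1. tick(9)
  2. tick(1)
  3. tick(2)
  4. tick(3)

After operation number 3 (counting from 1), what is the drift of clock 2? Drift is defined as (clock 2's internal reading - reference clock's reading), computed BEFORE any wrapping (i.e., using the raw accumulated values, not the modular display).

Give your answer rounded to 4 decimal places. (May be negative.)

After op 1 tick(9): ref=9.0000 raw=[8.1000 13.5000 13.5000 13.5000]
After op 2 tick(1): ref=10.0000 raw=[9.0000 15.0000 15.0000 15.0000]
After op 3 tick(2): ref=12.0000 raw=[10.8000 18.0000 18.0000 18.0000]
Drift of clock 2 after op 3: 18.0000 - 12.0000 = 6.0000

Answer: 6.0000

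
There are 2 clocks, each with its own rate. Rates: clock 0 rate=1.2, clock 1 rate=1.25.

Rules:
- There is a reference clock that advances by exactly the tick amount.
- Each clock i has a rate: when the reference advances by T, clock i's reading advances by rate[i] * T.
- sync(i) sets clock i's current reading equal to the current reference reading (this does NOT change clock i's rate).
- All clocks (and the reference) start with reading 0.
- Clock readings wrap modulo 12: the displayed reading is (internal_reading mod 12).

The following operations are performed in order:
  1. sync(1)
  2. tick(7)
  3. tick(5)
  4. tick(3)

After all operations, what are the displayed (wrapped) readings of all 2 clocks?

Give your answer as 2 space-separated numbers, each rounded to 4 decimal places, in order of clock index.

Answer: 6.0000 6.7500

Derivation:
After op 1 sync(1): ref=0.0000 raw=[0.0000 0.0000]
After op 2 tick(7): ref=7.0000 raw=[8.4000 8.7500]
After op 3 tick(5): ref=12.0000 raw=[14.4000 15.0000]
After op 4 tick(3): ref=15.0000 raw=[18.0000 18.7500]
Wrap final raw readings (mod 12): 18.0000 mod 12 = 6.0000; 18.7500 mod 12 = 6.7500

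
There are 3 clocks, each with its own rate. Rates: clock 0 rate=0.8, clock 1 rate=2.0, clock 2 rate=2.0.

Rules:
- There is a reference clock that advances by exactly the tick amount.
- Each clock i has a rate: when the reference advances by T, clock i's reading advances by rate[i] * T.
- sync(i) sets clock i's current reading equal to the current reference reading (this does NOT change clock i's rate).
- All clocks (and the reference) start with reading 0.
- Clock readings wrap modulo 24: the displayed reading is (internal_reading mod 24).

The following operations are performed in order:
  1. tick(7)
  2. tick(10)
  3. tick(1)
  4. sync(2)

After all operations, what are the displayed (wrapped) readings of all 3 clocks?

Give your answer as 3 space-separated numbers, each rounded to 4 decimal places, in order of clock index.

Answer: 14.4000 12.0000 18.0000

Derivation:
After op 1 tick(7): ref=7.0000 raw=[5.6000 14.0000 14.0000]
After op 2 tick(10): ref=17.0000 raw=[13.6000 34.0000 34.0000]
After op 3 tick(1): ref=18.0000 raw=[14.4000 36.0000 36.0000]
After op 4 sync(2): ref=18.0000 raw=[14.4000 36.0000 18.0000]
Wrap final raw readings (mod 24): 14.4000 mod 24 = 14.4000; 36.0000 mod 24 = 12.0000; 18.0000 mod 24 = 18.0000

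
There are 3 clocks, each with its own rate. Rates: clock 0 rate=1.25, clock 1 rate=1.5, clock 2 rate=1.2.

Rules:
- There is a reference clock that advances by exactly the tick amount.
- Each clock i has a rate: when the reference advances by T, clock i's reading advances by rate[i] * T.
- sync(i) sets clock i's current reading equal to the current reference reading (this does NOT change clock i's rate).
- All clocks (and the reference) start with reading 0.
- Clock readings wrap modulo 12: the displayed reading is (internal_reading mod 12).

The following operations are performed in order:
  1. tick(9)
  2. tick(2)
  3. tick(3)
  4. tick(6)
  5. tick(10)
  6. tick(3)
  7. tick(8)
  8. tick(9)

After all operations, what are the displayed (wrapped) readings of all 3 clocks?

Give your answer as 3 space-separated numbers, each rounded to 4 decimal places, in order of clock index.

Answer: 2.5000 3.0000 0.0000

Derivation:
After op 1 tick(9): ref=9.0000 raw=[11.2500 13.5000 10.8000]
After op 2 tick(2): ref=11.0000 raw=[13.7500 16.5000 13.2000]
After op 3 tick(3): ref=14.0000 raw=[17.5000 21.0000 16.8000]
After op 4 tick(6): ref=20.0000 raw=[25.0000 30.0000 24.0000]
After op 5 tick(10): ref=30.0000 raw=[37.5000 45.0000 36.0000]
After op 6 tick(3): ref=33.0000 raw=[41.2500 49.5000 39.6000]
After op 7 tick(8): ref=41.0000 raw=[51.2500 61.5000 49.2000]
After op 8 tick(9): ref=50.0000 raw=[62.5000 75.0000 60.0000]
Wrap final raw readings (mod 12): 62.5000 mod 12 = 2.5000; 75.0000 mod 12 = 3.0000; 60.0000 mod 12 = 0.0000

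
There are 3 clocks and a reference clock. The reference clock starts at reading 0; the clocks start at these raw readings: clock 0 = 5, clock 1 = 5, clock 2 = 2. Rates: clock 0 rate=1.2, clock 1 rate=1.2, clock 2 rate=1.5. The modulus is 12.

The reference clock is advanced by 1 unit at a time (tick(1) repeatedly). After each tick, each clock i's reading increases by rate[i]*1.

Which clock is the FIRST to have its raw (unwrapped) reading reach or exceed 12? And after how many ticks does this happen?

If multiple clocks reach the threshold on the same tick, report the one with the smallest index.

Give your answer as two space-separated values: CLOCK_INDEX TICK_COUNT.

clock 0: start=5, rate=1.2, needs 12-5 = 7; ticks = ceil(7/1.2) = ceil(5.8333) = 6; reading at tick 6 = 5 + 1.2*6 = 12.2000
clock 1: start=5, rate=1.2, needs 12-5 = 7; ticks = ceil(7/1.2) = ceil(5.8333) = 6; reading at tick 6 = 5 + 1.2*6 = 12.2000
clock 2: start=2, rate=1.5, needs 12-2 = 10; ticks = ceil(10/1.5) = ceil(6.6667) = 7; reading at tick 7 = 2 + 1.5*7 = 12.5000
Minimum tick count = 6; winners = [0, 1]; smallest index = 0

Answer: 0 6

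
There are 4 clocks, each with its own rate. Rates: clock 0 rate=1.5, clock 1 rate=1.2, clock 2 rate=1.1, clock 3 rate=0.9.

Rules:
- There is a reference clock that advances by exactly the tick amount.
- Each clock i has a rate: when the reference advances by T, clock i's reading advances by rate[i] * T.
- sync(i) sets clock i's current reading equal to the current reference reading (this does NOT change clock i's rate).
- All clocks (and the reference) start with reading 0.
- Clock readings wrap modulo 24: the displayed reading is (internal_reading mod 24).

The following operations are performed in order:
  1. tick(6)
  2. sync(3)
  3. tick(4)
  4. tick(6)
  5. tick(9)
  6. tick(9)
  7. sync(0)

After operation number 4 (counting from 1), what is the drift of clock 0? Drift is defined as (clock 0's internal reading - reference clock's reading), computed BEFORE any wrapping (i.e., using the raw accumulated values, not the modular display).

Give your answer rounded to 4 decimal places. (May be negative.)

Answer: 8.0000

Derivation:
After op 1 tick(6): ref=6.0000 raw=[9.0000 7.2000 6.6000 5.4000]
After op 2 sync(3): ref=6.0000 raw=[9.0000 7.2000 6.6000 6.0000]
After op 3 tick(4): ref=10.0000 raw=[15.0000 12.0000 11.0000 9.6000]
After op 4 tick(6): ref=16.0000 raw=[24.0000 19.2000 17.6000 15.0000]
Drift of clock 0 after op 4: 24.0000 - 16.0000 = 8.0000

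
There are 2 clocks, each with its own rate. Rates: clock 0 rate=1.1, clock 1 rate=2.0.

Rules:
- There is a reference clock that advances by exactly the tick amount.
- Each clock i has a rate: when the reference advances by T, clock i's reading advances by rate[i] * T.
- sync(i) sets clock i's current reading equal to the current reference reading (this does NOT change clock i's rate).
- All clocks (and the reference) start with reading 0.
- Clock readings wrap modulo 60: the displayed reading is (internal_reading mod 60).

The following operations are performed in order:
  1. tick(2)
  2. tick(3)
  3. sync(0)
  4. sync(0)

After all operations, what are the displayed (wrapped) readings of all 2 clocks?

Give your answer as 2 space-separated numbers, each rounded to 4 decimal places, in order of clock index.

Answer: 5.0000 10.0000

Derivation:
After op 1 tick(2): ref=2.0000 raw=[2.2000 4.0000]
After op 2 tick(3): ref=5.0000 raw=[5.5000 10.0000]
After op 3 sync(0): ref=5.0000 raw=[5.0000 10.0000]
After op 4 sync(0): ref=5.0000 raw=[5.0000 10.0000]
Wrap final raw readings (mod 60): 5.0000 mod 60 = 5.0000; 10.0000 mod 60 = 10.0000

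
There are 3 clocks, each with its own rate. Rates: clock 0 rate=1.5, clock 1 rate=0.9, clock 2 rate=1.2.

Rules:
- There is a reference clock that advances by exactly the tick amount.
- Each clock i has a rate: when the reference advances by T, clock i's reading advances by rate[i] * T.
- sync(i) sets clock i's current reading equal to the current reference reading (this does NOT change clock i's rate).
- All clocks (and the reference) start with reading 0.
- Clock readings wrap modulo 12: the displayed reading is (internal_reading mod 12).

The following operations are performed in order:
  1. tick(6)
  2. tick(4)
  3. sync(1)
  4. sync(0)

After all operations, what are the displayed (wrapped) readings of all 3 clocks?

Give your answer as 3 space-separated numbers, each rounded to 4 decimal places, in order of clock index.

Answer: 10.0000 10.0000 0.0000

Derivation:
After op 1 tick(6): ref=6.0000 raw=[9.0000 5.4000 7.2000]
After op 2 tick(4): ref=10.0000 raw=[15.0000 9.0000 12.0000]
After op 3 sync(1): ref=10.0000 raw=[15.0000 10.0000 12.0000]
After op 4 sync(0): ref=10.0000 raw=[10.0000 10.0000 12.0000]
Wrap final raw readings (mod 12): 10.0000 mod 12 = 10.0000; 10.0000 mod 12 = 10.0000; 12.0000 mod 12 = 0.0000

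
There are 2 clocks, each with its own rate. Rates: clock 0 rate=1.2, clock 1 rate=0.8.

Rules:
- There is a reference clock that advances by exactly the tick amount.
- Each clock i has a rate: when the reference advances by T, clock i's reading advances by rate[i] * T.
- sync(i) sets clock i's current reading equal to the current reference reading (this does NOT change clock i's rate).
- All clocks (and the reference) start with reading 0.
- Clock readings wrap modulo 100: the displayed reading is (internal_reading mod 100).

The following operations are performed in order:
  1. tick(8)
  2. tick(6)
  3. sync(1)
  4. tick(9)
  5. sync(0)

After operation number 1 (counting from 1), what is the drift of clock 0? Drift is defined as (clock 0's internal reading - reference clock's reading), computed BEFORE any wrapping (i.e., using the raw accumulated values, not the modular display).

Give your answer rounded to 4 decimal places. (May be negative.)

After op 1 tick(8): ref=8.0000 raw=[9.6000 6.4000]
Drift of clock 0 after op 1: 9.6000 - 8.0000 = 1.6000

Answer: 1.6000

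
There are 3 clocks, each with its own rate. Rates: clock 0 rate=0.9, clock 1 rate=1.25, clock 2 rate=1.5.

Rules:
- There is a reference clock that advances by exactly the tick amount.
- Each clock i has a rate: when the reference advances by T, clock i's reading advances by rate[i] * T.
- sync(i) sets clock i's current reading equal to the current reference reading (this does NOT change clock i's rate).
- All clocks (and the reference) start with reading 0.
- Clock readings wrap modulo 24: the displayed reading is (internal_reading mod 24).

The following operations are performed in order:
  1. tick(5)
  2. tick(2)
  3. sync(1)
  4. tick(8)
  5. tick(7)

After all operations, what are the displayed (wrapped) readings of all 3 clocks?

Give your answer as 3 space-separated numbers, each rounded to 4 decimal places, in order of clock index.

After op 1 tick(5): ref=5.0000 raw=[4.5000 6.2500 7.5000]
After op 2 tick(2): ref=7.0000 raw=[6.3000 8.7500 10.5000]
After op 3 sync(1): ref=7.0000 raw=[6.3000 7.0000 10.5000]
After op 4 tick(8): ref=15.0000 raw=[13.5000 17.0000 22.5000]
After op 5 tick(7): ref=22.0000 raw=[19.8000 25.7500 33.0000]
Wrap final raw readings (mod 24): 19.8000 mod 24 = 19.8000; 25.7500 mod 24 = 1.7500; 33.0000 mod 24 = 9.0000

Answer: 19.8000 1.7500 9.0000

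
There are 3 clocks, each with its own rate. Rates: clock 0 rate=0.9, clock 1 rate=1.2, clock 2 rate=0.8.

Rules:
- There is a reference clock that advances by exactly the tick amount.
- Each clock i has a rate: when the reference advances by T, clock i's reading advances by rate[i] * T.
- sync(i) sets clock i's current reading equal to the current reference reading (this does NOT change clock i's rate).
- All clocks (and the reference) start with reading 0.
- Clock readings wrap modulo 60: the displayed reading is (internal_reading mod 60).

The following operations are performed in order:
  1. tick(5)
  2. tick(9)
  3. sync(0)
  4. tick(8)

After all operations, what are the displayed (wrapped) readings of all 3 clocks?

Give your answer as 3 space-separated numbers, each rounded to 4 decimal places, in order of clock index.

Answer: 21.2000 26.4000 17.6000

Derivation:
After op 1 tick(5): ref=5.0000 raw=[4.5000 6.0000 4.0000]
After op 2 tick(9): ref=14.0000 raw=[12.6000 16.8000 11.2000]
After op 3 sync(0): ref=14.0000 raw=[14.0000 16.8000 11.2000]
After op 4 tick(8): ref=22.0000 raw=[21.2000 26.4000 17.6000]
Wrap final raw readings (mod 60): 21.2000 mod 60 = 21.2000; 26.4000 mod 60 = 26.4000; 17.6000 mod 60 = 17.6000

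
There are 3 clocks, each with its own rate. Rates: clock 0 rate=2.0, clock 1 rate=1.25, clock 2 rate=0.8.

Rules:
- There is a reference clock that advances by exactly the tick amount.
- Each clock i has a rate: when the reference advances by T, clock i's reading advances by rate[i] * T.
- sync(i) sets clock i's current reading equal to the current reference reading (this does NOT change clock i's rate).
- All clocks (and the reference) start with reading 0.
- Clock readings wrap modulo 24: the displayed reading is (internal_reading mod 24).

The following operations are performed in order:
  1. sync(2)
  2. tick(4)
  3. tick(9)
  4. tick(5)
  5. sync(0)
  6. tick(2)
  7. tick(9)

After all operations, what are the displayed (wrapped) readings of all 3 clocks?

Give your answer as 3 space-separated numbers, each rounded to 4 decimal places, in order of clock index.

Answer: 16.0000 12.2500 23.2000

Derivation:
After op 1 sync(2): ref=0.0000 raw=[0.0000 0.0000 0.0000]
After op 2 tick(4): ref=4.0000 raw=[8.0000 5.0000 3.2000]
After op 3 tick(9): ref=13.0000 raw=[26.0000 16.2500 10.4000]
After op 4 tick(5): ref=18.0000 raw=[36.0000 22.5000 14.4000]
After op 5 sync(0): ref=18.0000 raw=[18.0000 22.5000 14.4000]
After op 6 tick(2): ref=20.0000 raw=[22.0000 25.0000 16.0000]
After op 7 tick(9): ref=29.0000 raw=[40.0000 36.2500 23.2000]
Wrap final raw readings (mod 24): 40.0000 mod 24 = 16.0000; 36.2500 mod 24 = 12.2500; 23.2000 mod 24 = 23.2000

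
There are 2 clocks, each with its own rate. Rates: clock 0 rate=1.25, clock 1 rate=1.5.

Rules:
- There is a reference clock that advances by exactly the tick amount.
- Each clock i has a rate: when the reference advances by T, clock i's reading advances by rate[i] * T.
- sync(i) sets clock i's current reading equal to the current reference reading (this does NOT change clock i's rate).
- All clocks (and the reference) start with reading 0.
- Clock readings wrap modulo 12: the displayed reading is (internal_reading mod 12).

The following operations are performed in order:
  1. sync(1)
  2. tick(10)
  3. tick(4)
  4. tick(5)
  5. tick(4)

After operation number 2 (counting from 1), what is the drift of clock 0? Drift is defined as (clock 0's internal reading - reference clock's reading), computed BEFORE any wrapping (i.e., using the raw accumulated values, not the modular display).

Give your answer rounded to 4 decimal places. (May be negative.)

Answer: 2.5000

Derivation:
After op 1 sync(1): ref=0.0000 raw=[0.0000 0.0000]
After op 2 tick(10): ref=10.0000 raw=[12.5000 15.0000]
Drift of clock 0 after op 2: 12.5000 - 10.0000 = 2.5000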